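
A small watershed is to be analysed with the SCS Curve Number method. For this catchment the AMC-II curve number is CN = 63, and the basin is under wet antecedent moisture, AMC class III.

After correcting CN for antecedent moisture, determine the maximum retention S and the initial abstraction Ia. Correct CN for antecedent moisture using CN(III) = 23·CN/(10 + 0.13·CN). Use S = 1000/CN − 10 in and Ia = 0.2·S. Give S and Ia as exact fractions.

Adjust CN=63 to AMC III: 23·63/(10 + 0.13·63) → 1449 ÷ (1819/100) = 144900/1819 ≈ 79.659
Max retention: S = 1000/(144900/1819) − 10 = 3700/1449 in (≈ 2.553 in)
Ia = 0.2S: 0.2·2.553 = 0.511 in (exactly 740/1449)

S = 3700/1449 in ≈ 2.553 in; Ia = 740/1449 in ≈ 0.511 in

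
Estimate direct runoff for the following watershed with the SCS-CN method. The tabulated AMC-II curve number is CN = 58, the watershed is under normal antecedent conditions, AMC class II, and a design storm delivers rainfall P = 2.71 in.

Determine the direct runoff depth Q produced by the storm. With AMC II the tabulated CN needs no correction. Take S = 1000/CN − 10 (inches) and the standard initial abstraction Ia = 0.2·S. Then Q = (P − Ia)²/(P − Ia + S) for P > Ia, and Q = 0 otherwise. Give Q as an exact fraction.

Q = 13388281/71511100 in ≈ 0.187 in

Average conditions: CN = 58 (no AMC adjustment).
Retention S: 1000/CN − 10 with CN=58.000 → S = 210/29 ≈ 7.241 in
Ia = 0.2·(210/29) = 42/29 in ≈ 1.448 in
Since P=2.710 > Ia=1.448: effective rainfall P−Ia = 3659/2900 in
Q = (3659/2900)²/((3659/2900) + 210/29) = (13388281/8410000)/(24659/2900) = 13388281/71511100 in ≈ 0.187 in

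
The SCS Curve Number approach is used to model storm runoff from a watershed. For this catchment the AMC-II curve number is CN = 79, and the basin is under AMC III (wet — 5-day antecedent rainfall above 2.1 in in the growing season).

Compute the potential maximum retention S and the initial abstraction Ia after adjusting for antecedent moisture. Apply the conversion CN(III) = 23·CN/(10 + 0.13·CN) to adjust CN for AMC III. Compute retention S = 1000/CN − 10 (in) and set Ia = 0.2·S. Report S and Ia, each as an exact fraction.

Wet (AMC III): CN(III) = 23·79/(10 + 0.13·79) = 1817/(2027/100) = 181700/2027 ≈ 89.640
Max retention: S = 1000/(181700/2027) − 10 = 2100/1817 in (≈ 1.156 in)
Ia = 0.2S: 0.2·1.156 = 0.231 in (exactly 420/1817)

S = 2100/1817 in ≈ 1.156 in; Ia = 420/1817 in ≈ 0.231 in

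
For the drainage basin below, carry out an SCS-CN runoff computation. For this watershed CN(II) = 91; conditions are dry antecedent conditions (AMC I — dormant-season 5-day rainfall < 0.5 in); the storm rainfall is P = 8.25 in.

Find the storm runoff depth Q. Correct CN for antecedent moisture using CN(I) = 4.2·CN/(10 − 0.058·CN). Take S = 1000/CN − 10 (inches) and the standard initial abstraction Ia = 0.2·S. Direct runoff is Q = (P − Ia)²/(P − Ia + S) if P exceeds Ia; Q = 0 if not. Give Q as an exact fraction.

Dry (AMC I): CN(I) = 4.2·91/(10 − 0.058·91) = (1911/5)/(2361/500) = 63700/787 ≈ 80.940
Retention S: 1000/CN − 10 with CN=80.940 → S = 1500/637 ≈ 2.355 in
Ia = 0.2S: 0.2·2.355 = 0.471 in (exactly 300/637)
Excess rainfall: 8.250 − 0.471 = 7.779 in; P > Ia so Q > 0
Q = (19821/2548)²/((19821/2548) + 1500/637) = (392872041/6492304)/(25821/2548) = 43652449/7310212 in ≈ 5.971 in

Q = 43652449/7310212 in ≈ 5.971 in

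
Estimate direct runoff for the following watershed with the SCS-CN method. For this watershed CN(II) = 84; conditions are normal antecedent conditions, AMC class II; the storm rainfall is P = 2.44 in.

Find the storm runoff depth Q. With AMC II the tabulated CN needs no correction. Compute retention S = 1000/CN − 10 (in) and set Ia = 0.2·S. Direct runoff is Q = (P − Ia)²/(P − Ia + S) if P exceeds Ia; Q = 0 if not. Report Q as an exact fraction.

AMC II — tabulated CN = 84 applies directly.
Retention S: 1000/CN − 10 with CN=84.000 → S = 40/21 ≈ 1.905 in
Ia = 0.2·(40/21) = 8/21 in ≈ 0.381 in
P − Ia = 2.440 − 0.381 = 1081/525 ≈ 2.059 in (> 0, runoff occurs)
Q = (1081/525)²/((1081/525) + 40/21) = (1168561/275625)/(2081/525) = 1168561/1092525 in ≈ 1.070 in

Q = 1168561/1092525 in ≈ 1.070 in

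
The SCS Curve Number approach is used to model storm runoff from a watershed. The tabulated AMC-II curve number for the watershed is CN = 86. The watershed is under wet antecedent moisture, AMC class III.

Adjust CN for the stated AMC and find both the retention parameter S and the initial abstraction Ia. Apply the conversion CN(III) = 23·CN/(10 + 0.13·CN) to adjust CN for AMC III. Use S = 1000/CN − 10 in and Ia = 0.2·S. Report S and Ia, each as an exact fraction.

S = 700/989 in ≈ 0.708 in; Ia = 140/989 in ≈ 0.142 in

Wet (AMC III): CN(III) = 23·86/(10 + 0.13·86) = 1978/(1059/50) = 98900/1059 ≈ 93.390
Max retention: S = 1000/(98900/1059) − 10 = 700/989 in (≈ 0.708 in)
Ia = 0.2S: 0.2·0.708 = 0.142 in (exactly 140/989)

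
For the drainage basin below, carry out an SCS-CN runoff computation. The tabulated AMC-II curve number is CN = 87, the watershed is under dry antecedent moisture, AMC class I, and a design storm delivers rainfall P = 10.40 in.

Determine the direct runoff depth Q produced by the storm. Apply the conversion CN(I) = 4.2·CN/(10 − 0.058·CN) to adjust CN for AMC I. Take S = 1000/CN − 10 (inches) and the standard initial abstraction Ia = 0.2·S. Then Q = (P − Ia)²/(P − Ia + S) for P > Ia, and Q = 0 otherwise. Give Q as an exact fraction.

Q = 11587216/1635165 in ≈ 7.086 in

Dry (AMC I): CN(I) = 4.2·87/(10 − 0.058·87) = (1827/5)/(2477/500) = 182700/2477 ≈ 73.759
Retention S: 1000/CN − 10 with CN=73.759 → S = 6500/1827 ≈ 3.558 in
Ia = 0.2·(6500/1827) = 1300/1827 in ≈ 0.712 in
Excess rainfall: 10.400 − 0.712 = 9.688 in; P > Ia so Q > 0
Q: (88504/9135)² ÷ (121004/9135) = 11587216/1635165 in (≈ 7.086 in)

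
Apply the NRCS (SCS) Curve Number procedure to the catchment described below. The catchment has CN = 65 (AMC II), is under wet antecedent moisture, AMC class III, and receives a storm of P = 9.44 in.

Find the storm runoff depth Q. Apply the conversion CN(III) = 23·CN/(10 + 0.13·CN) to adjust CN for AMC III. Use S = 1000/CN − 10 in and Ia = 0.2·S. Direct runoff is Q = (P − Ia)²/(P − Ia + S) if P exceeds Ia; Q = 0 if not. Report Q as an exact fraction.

Q = 1124395024/158028975 in ≈ 7.115 in

Adjust CN=65 to AMC III: 23·65/(10 + 0.13·65) → 1495 ÷ (369/20) = 29900/369 ≈ 81.030
Retention S: 1000/CN − 10 with CN=81.030 → S = 700/299 ≈ 2.341 in
Initial abstraction Ia = S/5 = (700/299)/5 = 140/299 ≈ 0.468 in
Excess rainfall: 9.440 − 0.468 = 8.972 in; P > Ia so Q > 0
Runoff Q = (P−Ia)²/(P−Ia+S) = (8.972)²/(8.972+2.341) = 1124395024/158028975 ≈ 7.115 in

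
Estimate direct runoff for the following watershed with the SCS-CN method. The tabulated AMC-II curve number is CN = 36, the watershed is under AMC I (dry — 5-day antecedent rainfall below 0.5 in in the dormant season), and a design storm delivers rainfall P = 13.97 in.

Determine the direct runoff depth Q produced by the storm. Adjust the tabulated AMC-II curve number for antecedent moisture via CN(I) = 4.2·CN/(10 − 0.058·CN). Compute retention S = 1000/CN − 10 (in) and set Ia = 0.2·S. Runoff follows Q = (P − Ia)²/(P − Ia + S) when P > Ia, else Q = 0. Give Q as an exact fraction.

Adjust CN=36 to AMC I: 4.2·36/(10 − 0.058·36) → (756/5) ÷ (989/125) = 18900/989 ≈ 19.110
S = 1000/(18900/989) − 10 = 8000/189 in ≈ 42.328 in
Ia = 0.2·(8000/189) = 1600/189 in ≈ 8.466 in
Since P=13.970 > Ia=8.466: effective rainfall P−Ia = 104033/18900 in
Q = (104033/18900)²/((104033/18900) + 8000/189) = (10822865089/357210000)/(904033/18900) = 10822865089/17086223700 in ≈ 0.633 in

Q = 10822865089/17086223700 in ≈ 0.633 in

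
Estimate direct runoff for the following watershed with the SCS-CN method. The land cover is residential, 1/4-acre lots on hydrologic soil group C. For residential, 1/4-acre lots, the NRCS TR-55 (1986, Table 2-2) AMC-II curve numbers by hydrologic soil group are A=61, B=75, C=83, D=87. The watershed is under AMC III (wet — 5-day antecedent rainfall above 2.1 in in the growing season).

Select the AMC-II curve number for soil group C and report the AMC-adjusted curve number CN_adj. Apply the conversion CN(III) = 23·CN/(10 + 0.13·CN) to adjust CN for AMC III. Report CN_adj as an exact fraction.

NRCS table: residential, 1/4-acre lots, soil group C → CN(II) = 83
CN(III) from CN(II)=83: (23·83)/(10 + 0.13·83) = 190900/2079 ≈ 91.823

CN_adj = 190900/2079 ≈ 91.823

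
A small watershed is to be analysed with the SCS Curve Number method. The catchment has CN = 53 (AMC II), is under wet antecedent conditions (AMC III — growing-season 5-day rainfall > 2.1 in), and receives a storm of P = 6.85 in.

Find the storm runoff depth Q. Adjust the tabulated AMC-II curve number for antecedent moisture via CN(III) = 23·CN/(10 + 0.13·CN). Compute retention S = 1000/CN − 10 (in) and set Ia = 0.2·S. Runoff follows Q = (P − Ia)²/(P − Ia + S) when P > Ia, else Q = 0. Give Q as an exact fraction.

Adjust CN=53 to AMC III: 23·53/(10 + 0.13·53) → 1219 ÷ (1689/100) = 121900/1689 ≈ 72.173
Retention S: 1000/CN − 10 with CN=72.173 → S = 4700/1219 ≈ 3.856 in
Ia = 0.2·(4700/1219) = 940/1219 in ≈ 0.771 in
Since P=6.850 > Ia=0.771: effective rainfall P−Ia = 148203/24380 in
Runoff Q = (P−Ia)²/(P−Ia+S) = (6.079)²/(6.079+3.856) = 21964129209/5904909140 ≈ 3.720 in

Q = 21964129209/5904909140 in ≈ 3.720 in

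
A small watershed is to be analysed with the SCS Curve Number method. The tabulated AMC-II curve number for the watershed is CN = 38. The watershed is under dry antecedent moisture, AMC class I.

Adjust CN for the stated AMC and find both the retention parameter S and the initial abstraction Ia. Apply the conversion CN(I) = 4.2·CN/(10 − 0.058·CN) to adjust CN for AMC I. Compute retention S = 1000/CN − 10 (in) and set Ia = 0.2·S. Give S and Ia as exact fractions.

S = 15500/399 in ≈ 38.847 in; Ia = 3100/399 in ≈ 7.769 in

CN(I) from CN(II)=38: (4.2·38)/(10 − 0.058·38) = 39900/1949 ≈ 20.472
S = 1000/(39900/1949) − 10 = 15500/399 in ≈ 38.847 in
Ia = 0.2·(15500/399) = 3100/399 in ≈ 7.769 in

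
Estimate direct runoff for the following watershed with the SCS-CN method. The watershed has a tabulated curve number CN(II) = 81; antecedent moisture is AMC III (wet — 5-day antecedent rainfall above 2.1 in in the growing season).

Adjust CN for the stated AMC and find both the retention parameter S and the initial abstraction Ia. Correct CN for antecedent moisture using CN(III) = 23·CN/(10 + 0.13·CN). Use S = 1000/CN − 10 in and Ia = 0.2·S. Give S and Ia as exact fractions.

CN(III) from CN(II)=81: (23·81)/(10 + 0.13·81) = 186300/2053 ≈ 90.745
Retention S: 1000/CN − 10 with CN=90.745 → S = 1900/1863 ≈ 1.020 in
Initial abstraction Ia = S/5 = (1900/1863)/5 = 380/1863 ≈ 0.204 in

S = 1900/1863 in ≈ 1.020 in; Ia = 380/1863 in ≈ 0.204 in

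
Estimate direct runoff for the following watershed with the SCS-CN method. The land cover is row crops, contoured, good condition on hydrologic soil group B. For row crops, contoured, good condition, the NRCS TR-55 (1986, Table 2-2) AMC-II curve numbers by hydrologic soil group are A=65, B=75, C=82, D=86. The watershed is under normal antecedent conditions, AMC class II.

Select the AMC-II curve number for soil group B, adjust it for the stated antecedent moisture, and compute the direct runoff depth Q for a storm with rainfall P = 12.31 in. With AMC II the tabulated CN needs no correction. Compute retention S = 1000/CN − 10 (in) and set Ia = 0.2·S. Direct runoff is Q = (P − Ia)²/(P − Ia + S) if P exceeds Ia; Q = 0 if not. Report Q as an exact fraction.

Q = 12201049/1347900 in ≈ 9.052 in

NRCS table: row crops, contoured, good condition, soil group B → CN(II) = 75
Average conditions: CN = 75 (no AMC adjustment).
Retention S: 1000/CN − 10 with CN=75.000 → S = 10/3 ≈ 3.333 in
Ia = 0.2S: 0.2·3.333 = 0.667 in (exactly 2/3)
P − Ia = 12.310 − 0.667 = 3493/300 ≈ 11.643 in (> 0, runoff occurs)
Runoff Q = (P−Ia)²/(P−Ia+S) = (11.643)²/(11.643+3.333) = 12201049/1347900 ≈ 9.052 in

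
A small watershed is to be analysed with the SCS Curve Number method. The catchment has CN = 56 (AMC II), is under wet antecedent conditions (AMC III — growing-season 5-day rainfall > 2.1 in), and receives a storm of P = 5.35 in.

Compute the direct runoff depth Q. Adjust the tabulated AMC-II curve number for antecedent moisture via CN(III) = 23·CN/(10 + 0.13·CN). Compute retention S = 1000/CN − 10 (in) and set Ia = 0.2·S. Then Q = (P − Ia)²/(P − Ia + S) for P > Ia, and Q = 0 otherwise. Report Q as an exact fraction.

CN(III) from CN(II)=56: (23·56)/(10 + 0.13·56) = 4025/54 ≈ 74.537
S = 1000/(4025/54) − 10 = 550/161 in ≈ 3.416 in
Initial abstraction Ia = S/5 = (550/161)/5 = 110/161 ≈ 0.683 in
P − Ia = 5.350 − 0.683 = 15027/3220 ≈ 4.667 in (> 0, runoff occurs)
Q: (15027/3220)² ÷ (26027/3220) = 225810729/83806940 in (≈ 2.694 in)

Q = 225810729/83806940 in ≈ 2.694 in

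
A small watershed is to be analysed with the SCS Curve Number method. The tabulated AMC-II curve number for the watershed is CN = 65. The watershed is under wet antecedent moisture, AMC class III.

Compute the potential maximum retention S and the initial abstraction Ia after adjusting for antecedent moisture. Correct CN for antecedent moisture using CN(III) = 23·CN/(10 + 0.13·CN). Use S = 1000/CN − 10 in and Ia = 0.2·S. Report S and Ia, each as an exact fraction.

S = 700/299 in ≈ 2.341 in; Ia = 140/299 in ≈ 0.468 in

Adjust CN=65 to AMC III: 23·65/(10 + 0.13·65) → 1495 ÷ (369/20) = 29900/369 ≈ 81.030
Retention S: 1000/CN − 10 with CN=81.030 → S = 700/299 ≈ 2.341 in
Initial abstraction Ia = S/5 = (700/299)/5 = 140/299 ≈ 0.468 in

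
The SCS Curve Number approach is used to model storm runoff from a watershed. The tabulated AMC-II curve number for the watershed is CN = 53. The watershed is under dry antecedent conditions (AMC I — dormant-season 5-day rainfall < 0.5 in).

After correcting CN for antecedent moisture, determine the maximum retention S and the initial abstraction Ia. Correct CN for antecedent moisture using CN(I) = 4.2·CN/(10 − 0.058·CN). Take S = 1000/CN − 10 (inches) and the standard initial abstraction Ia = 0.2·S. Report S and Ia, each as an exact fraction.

CN(I) from CN(II)=53: (4.2·53)/(10 − 0.058·53) = 111300/3463 ≈ 32.140
Retention S: 1000/CN − 10 with CN=32.140 → S = 23500/1113 ≈ 21.114 in
Ia = 0.2·(23500/1113) = 4700/1113 in ≈ 4.223 in

S = 23500/1113 in ≈ 21.114 in; Ia = 4700/1113 in ≈ 4.223 in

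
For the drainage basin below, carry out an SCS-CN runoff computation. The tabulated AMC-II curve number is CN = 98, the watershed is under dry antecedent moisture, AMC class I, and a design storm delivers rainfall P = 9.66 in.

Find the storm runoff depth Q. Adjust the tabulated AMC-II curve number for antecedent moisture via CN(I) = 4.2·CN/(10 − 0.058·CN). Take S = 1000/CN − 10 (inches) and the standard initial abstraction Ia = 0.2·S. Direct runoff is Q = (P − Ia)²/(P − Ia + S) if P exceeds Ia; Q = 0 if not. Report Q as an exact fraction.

Q = 242070888049/26600010150 in ≈ 9.100 in

Dry (AMC I): CN(I) = 4.2·98/(10 − 0.058·98) = (2058/5)/(1079/250) = 102900/1079 ≈ 95.366
S = 1000/(102900/1079) − 10 = 500/1029 in ≈ 0.486 in
Ia = 0.2S: 0.2·0.486 = 0.097 in (exactly 100/1029)
Since P=9.660 > Ia=0.097: effective rainfall P−Ia = 492007/51450 in
Q = (492007/51450)²/((492007/51450) + 500/1029) = (242070888049/2647102500)/(517007/51450) = 242070888049/26600010150 in ≈ 9.100 in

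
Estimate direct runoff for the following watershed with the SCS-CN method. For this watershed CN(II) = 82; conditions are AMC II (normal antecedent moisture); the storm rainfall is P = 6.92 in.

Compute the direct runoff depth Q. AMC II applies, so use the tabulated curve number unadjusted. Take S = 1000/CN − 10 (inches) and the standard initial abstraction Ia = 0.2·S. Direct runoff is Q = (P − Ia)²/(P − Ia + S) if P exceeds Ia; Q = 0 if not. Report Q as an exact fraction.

AMC II — tabulated CN = 82 applies directly.
Max retention: S = 1000/82 − 10 = 90/41 in (≈ 2.195 in)
Ia = 0.2S: 0.2·2.195 = 0.439 in (exactly 18/41)
Excess rainfall: 6.920 − 0.439 = 6.481 in; P > Ia so Q > 0
Runoff Q = (P−Ia)²/(P−Ia+S) = (6.481)²/(6.481+2.195) = 44129449/9115325 ≈ 4.841 in

Q = 44129449/9115325 in ≈ 4.841 in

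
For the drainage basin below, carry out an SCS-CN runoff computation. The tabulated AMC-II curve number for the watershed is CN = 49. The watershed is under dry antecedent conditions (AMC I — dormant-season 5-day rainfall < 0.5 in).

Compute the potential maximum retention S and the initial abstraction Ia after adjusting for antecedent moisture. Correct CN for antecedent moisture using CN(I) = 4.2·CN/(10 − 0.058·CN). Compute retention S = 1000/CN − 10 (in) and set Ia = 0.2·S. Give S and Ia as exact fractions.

S = 8500/343 in ≈ 24.781 in; Ia = 1700/343 in ≈ 4.956 in

Adjust CN=49 to AMC I: 4.2·49/(10 − 0.058·49) → (1029/5) ÷ (3579/500) = 34300/1193 ≈ 28.751
S = 1000/(34300/1193) − 10 = 8500/343 in ≈ 24.781 in
Ia = 0.2S: 0.2·24.781 = 4.956 in (exactly 1700/343)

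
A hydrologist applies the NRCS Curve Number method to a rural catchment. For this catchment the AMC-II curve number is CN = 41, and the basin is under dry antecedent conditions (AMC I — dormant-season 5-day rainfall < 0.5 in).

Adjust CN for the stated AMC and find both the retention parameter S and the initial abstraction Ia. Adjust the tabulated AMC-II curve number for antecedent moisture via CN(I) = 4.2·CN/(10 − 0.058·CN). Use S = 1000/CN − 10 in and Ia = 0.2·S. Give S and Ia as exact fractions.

S = 29500/861 in ≈ 34.262 in; Ia = 5900/861 in ≈ 6.852 in

Dry (AMC I): CN(I) = 4.2·41/(10 − 0.058·41) = (861/5)/(3811/500) = 86100/3811 ≈ 22.592
S = 1000/(86100/3811) − 10 = 29500/861 in ≈ 34.262 in
Initial abstraction Ia = S/5 = (29500/861)/5 = 5900/861 ≈ 6.852 in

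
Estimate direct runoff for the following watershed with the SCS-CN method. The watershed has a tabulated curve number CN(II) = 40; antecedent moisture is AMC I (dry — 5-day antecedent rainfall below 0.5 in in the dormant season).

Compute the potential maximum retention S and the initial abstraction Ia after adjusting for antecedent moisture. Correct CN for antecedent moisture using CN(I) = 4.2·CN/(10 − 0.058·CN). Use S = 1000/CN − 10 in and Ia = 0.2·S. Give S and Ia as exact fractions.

Dry (AMC I): CN(I) = 4.2·40/(10 − 0.058·40) = 168/(192/25) = 175/8 ≈ 21.875
Max retention: S = 1000/(175/8) − 10 = 250/7 in (≈ 35.714 in)
Initial abstraction Ia = S/5 = (250/7)/5 = 50/7 ≈ 7.143 in

S = 250/7 in ≈ 35.714 in; Ia = 50/7 in ≈ 7.143 in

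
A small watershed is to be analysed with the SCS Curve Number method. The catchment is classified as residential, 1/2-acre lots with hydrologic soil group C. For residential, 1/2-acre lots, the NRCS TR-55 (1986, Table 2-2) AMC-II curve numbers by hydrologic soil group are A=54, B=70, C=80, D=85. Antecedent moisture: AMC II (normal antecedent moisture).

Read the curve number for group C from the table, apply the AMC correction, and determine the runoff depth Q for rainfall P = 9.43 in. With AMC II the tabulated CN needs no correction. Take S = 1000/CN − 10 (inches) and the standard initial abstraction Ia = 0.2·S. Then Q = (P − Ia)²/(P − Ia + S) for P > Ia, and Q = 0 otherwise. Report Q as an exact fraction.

NRCS table: residential, 1/2-acre lots, soil group C → CN(II) = 80
Average conditions: CN = 80 (no AMC adjustment).
Max retention: S = 1000/80 − 10 = 5/2 in (≈ 2.500 in)
Initial abstraction Ia = S/5 = (5/2)/5 = 1/2 ≈ 0.500 in
Excess rainfall: 9.430 − 0.500 = 8.930 in; P > Ia so Q > 0
Q = (893/100)²/((893/100) + 5/2) = (797449/10000)/(1143/100) = 797449/114300 in ≈ 6.977 in

Q = 797449/114300 in ≈ 6.977 in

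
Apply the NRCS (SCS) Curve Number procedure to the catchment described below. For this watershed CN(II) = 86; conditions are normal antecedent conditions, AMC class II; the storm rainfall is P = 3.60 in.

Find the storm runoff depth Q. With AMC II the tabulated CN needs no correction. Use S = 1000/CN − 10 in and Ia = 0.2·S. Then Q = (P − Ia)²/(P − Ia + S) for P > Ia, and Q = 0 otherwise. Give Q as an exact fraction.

Q = 247808/113305 in ≈ 2.187 in

CN(II) = 86; AMC II needs no correction.
Max retention: S = 1000/86 − 10 = 70/43 in (≈ 1.628 in)
Initial abstraction Ia = S/5 = (70/43)/5 = 14/43 ≈ 0.326 in
Excess rainfall: 3.600 − 0.326 = 3.274 in; P > Ia so Q > 0
Q: (704/215)² ÷ (1054/215) = 247808/113305 in (≈ 2.187 in)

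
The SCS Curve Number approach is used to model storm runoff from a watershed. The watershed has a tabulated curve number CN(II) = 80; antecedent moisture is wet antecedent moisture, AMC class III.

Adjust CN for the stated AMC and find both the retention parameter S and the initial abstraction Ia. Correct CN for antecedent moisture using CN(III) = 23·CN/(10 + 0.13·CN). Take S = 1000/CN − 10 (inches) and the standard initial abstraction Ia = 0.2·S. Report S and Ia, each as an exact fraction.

S = 25/23 in ≈ 1.087 in; Ia = 5/23 in ≈ 0.217 in

Wet (AMC III): CN(III) = 23·80/(10 + 0.13·80) = 1840/(102/5) = 4600/51 ≈ 90.196
Max retention: S = 1000/(4600/51) − 10 = 25/23 in (≈ 1.087 in)
Ia = 0.2S: 0.2·1.087 = 0.217 in (exactly 5/23)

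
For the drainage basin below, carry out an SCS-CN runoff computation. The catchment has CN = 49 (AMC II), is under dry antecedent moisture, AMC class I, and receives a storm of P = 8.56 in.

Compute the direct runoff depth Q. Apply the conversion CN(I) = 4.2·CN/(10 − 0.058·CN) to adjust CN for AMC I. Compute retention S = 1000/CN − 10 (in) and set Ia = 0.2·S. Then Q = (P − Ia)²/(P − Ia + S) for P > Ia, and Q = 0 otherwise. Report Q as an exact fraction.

Adjust CN=49 to AMC I: 4.2·49/(10 − 0.058·49) → (1029/5) ÷ (3579/500) = 34300/1193 ≈ 28.751
Retention S: 1000/CN − 10 with CN=28.751 → S = 8500/343 ≈ 24.781 in
Initial abstraction Ia = S/5 = (8500/343)/5 = 1700/343 ≈ 4.956 in
Excess rainfall: 8.560 − 4.956 = 3.604 in; P > Ia so Q > 0
Q = (30902/8575)²/((30902/8575) + 8500/343) = (954933604/73530625)/(243402/8575) = 477466802/1043586075 in ≈ 0.458 in

Q = 477466802/1043586075 in ≈ 0.458 in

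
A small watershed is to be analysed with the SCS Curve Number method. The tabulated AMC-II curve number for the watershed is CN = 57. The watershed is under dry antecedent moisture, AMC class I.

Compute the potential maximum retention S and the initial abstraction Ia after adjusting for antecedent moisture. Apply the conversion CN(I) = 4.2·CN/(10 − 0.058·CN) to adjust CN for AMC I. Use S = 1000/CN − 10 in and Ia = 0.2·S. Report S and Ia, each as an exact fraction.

Dry (AMC I): CN(I) = 4.2·57/(10 − 0.058·57) = (1197/5)/(3347/500) = 119700/3347 ≈ 35.763
Max retention: S = 1000/(119700/3347) − 10 = 21500/1197 in (≈ 17.962 in)
Ia = 0.2·(21500/1197) = 4300/1197 in ≈ 3.592 in

S = 21500/1197 in ≈ 17.962 in; Ia = 4300/1197 in ≈ 3.592 in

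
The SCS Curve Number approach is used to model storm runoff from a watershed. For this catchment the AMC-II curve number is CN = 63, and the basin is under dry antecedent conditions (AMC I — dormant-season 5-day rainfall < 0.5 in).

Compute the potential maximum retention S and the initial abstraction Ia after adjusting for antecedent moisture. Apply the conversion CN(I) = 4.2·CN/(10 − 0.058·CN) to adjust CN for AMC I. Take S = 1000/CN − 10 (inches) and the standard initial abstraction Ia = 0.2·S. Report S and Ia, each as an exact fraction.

S = 18500/1323 in ≈ 13.983 in; Ia = 3700/1323 in ≈ 2.797 in

CN(I) from CN(II)=63: (4.2·63)/(10 − 0.058·63) = 132300/3173 ≈ 41.696
S = 1000/(132300/3173) − 10 = 18500/1323 in ≈ 13.983 in
Initial abstraction Ia = S/5 = (18500/1323)/5 = 3700/1323 ≈ 2.797 in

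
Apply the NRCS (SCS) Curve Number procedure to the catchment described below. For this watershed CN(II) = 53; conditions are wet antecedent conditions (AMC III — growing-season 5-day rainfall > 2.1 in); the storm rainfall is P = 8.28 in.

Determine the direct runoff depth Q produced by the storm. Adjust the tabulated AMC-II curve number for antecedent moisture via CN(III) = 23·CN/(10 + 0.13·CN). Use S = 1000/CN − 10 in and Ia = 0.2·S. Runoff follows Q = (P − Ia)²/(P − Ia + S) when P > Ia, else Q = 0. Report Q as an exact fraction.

Q = 52364541889/10554498175 in ≈ 4.961 in

Adjust CN=53 to AMC III: 23·53/(10 + 0.13·53) → 1219 ÷ (1689/100) = 121900/1689 ≈ 72.173
Max retention: S = 1000/(121900/1689) − 10 = 4700/1219 in (≈ 3.856 in)
Initial abstraction Ia = S/5 = (4700/1219)/5 = 940/1219 ≈ 0.771 in
P − Ia = 8.280 − 0.771 = 228833/30475 ≈ 7.509 in (> 0, runoff occurs)
Runoff Q = (P−Ia)²/(P−Ia+S) = (7.509)²/(7.509+3.856) = 52364541889/10554498175 ≈ 4.961 in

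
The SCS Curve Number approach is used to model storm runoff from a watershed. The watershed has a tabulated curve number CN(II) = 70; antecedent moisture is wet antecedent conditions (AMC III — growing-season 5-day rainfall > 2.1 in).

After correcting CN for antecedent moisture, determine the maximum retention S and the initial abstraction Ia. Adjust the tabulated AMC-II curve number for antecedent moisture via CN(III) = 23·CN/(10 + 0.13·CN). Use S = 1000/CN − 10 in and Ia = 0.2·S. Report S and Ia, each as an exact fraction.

CN(III) from CN(II)=70: (23·70)/(10 + 0.13·70) = 16100/191 ≈ 84.293
S = 1000/(16100/191) − 10 = 300/161 in ≈ 1.863 in
Ia = 0.2·(300/161) = 60/161 in ≈ 0.373 in

S = 300/161 in ≈ 1.863 in; Ia = 60/161 in ≈ 0.373 in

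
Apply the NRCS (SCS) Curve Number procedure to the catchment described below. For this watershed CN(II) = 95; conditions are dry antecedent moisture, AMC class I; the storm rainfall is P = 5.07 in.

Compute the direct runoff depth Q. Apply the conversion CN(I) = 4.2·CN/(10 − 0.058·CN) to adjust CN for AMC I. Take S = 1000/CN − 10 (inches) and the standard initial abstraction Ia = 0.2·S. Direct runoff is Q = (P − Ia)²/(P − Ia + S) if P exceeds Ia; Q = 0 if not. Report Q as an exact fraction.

Adjust CN=95 to AMC I: 4.2·95/(10 − 0.058·95) → 399 ÷ (449/100) = 39900/449 ≈ 88.864
S = 1000/(39900/449) − 10 = 500/399 in ≈ 1.253 in
Ia = 0.2S: 0.2·1.253 = 0.251 in (exactly 100/399)
Excess rainfall: 5.070 − 0.251 = 4.819 in; P > Ia so Q > 0
Q: (192293/39900)² ÷ (242293/39900) = 36976597849/9667490700 in (≈ 3.825 in)

Q = 36976597849/9667490700 in ≈ 3.825 in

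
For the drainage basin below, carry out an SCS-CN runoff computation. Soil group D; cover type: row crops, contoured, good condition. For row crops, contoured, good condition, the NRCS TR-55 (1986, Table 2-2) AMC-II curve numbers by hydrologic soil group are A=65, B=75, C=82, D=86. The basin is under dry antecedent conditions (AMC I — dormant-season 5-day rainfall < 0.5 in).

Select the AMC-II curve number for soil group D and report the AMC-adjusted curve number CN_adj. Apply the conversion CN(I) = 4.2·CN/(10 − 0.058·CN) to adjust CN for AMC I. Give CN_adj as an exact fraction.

CN_adj = 12900/179 ≈ 72.067

NRCS table: row crops, contoured, good condition, soil group D → CN(II) = 86
CN(I) from CN(II)=86: (4.2·86)/(10 − 0.058·86) = 12900/179 ≈ 72.067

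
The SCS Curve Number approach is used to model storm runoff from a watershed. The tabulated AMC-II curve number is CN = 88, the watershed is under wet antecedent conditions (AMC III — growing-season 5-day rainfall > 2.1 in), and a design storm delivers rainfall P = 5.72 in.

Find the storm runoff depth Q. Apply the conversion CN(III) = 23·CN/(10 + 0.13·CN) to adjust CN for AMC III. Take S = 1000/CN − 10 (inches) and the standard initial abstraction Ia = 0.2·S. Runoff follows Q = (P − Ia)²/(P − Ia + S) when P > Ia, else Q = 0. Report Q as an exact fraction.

Q = 1255214041/247807175 in ≈ 5.065 in

Adjust CN=88 to AMC III: 23·88/(10 + 0.13·88) → 2024 ÷ (536/25) = 6325/67 ≈ 94.403
Max retention: S = 1000/(6325/67) − 10 = 150/253 in (≈ 0.593 in)
Initial abstraction Ia = S/5 = (150/253)/5 = 30/253 ≈ 0.119 in
P − Ia = 5.720 − 0.119 = 35429/6325 ≈ 5.601 in (> 0, runoff occurs)
Runoff Q = (P−Ia)²/(P−Ia+S) = (5.601)²/(5.601+0.593) = 1255214041/247807175 ≈ 5.065 in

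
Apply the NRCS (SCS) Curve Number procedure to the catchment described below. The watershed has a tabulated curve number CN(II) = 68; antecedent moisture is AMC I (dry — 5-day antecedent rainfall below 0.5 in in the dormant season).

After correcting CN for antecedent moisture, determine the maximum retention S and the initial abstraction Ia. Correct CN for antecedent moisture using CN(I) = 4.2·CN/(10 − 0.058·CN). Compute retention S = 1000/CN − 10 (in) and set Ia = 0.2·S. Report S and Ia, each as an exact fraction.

Adjust CN=68 to AMC I: 4.2·68/(10 − 0.058·68) → (1428/5) ÷ (757/125) = 35700/757 ≈ 47.160
Retention S: 1000/CN − 10 with CN=47.160 → S = 4000/357 ≈ 11.204 in
Initial abstraction Ia = S/5 = (4000/357)/5 = 800/357 ≈ 2.241 in

S = 4000/357 in ≈ 11.204 in; Ia = 800/357 in ≈ 2.241 in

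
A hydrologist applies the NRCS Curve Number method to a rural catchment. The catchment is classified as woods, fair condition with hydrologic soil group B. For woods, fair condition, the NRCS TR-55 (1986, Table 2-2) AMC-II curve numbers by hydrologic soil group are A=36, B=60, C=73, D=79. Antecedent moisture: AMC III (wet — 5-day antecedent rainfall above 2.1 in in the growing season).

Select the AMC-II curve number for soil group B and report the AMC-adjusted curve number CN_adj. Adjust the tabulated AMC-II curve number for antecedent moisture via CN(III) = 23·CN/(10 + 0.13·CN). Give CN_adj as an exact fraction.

NRCS table: woods, fair condition, soil group B → CN(II) = 60
Adjust CN=60 to AMC III: 23·60/(10 + 0.13·60) → 1380 ÷ (89/5) = 6900/89 ≈ 77.528

CN_adj = 6900/89 ≈ 77.528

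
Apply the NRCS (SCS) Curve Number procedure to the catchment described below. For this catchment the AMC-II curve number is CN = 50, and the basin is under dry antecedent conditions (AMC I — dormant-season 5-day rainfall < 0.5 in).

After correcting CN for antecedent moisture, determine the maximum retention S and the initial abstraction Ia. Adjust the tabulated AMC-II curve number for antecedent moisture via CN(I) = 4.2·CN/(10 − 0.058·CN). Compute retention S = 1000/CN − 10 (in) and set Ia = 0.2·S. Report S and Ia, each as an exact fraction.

S = 500/21 in ≈ 23.810 in; Ia = 100/21 in ≈ 4.762 in

Adjust CN=50 to AMC I: 4.2·50/(10 − 0.058·50) → 210 ÷ (71/10) = 2100/71 ≈ 29.577
Max retention: S = 1000/(2100/71) − 10 = 500/21 in (≈ 23.810 in)
Ia = 0.2·(500/21) = 100/21 in ≈ 4.762 in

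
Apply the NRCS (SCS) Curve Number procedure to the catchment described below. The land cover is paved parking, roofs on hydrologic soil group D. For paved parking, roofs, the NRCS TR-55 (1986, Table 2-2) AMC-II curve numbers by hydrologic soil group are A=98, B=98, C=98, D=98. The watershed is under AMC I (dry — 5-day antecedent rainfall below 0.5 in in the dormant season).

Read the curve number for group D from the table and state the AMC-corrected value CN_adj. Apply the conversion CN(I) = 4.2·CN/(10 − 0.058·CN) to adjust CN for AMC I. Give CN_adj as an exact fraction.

NRCS table: paved parking, roofs, soil group D → CN(II) = 98
CN(I) from CN(II)=98: (4.2·98)/(10 − 0.058·98) = 102900/1079 ≈ 95.366

CN_adj = 102900/1079 ≈ 95.366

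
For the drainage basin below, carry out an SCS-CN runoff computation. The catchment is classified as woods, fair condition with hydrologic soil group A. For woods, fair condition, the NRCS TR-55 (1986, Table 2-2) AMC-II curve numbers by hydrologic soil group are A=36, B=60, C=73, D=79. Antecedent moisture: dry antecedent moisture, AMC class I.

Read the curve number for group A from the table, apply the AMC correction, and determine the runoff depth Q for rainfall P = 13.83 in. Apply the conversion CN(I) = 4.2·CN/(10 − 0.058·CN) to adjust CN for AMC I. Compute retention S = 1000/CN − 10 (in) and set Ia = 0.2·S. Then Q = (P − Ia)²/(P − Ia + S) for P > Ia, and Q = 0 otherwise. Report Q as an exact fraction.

Q = 10279323769/17036214300 in ≈ 0.603 in

NRCS table: woods, fair condition, soil group A → CN(II) = 36
CN(I) from CN(II)=36: (4.2·36)/(10 − 0.058·36) = 18900/989 ≈ 19.110
Retention S: 1000/CN − 10 with CN=19.110 → S = 8000/189 ≈ 42.328 in
Initial abstraction Ia = S/5 = (8000/189)/5 = 1600/189 ≈ 8.466 in
Excess rainfall: 13.830 − 8.466 = 5.364 in; P > Ia so Q > 0
Q: (101387/18900)² ÷ (901387/18900) = 10279323769/17036214300 in (≈ 0.603 in)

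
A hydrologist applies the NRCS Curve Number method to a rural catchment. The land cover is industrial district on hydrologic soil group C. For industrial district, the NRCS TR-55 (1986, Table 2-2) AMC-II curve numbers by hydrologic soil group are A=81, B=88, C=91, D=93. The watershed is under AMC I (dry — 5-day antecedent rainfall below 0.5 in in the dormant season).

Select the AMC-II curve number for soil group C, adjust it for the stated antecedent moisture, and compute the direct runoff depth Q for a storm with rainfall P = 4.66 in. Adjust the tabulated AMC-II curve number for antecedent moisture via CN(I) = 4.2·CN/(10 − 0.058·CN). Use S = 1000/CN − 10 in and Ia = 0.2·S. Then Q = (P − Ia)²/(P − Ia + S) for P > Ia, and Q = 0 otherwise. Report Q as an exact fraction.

NRCS table: industrial district, soil group C → CN(II) = 91
Adjust CN=91 to AMC I: 4.2·91/(10 − 0.058·91) → (1911/5) ÷ (2361/500) = 63700/787 ≈ 80.940
S = 1000/(63700/787) − 10 = 1500/637 in ≈ 2.355 in
Ia = 0.2·(1500/637) = 300/637 in ≈ 0.471 in
Excess rainfall: 4.660 − 0.471 = 4.189 in; P > Ia so Q > 0
Runoff Q = (P−Ia)²/(P−Ia+S) = (4.189)²/(4.189+2.355) = 17801163241/6638208850 ≈ 2.682 in

Q = 17801163241/6638208850 in ≈ 2.682 in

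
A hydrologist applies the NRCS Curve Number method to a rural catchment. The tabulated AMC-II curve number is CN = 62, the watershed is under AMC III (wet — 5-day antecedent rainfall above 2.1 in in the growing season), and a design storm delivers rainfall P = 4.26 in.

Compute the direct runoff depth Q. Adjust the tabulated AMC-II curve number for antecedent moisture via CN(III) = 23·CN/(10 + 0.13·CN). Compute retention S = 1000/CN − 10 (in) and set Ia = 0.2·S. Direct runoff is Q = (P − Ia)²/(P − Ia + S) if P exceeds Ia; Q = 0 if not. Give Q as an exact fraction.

Adjust CN=62 to AMC III: 23·62/(10 + 0.13·62) → 1426 ÷ (903/50) = 71300/903 ≈ 78.959
Max retention: S = 1000/(71300/903) − 10 = 1900/713 in (≈ 2.665 in)
Ia = 0.2·(1900/713) = 380/713 in ≈ 0.533 in
Excess rainfall: 4.260 − 0.533 = 3.727 in; P > Ia so Q > 0
Q = (132869/35650)²/((132869/35650) + 1900/713) = (17654171161/1270922500)/(227869/35650) = 17654171161/8123529850 in ≈ 2.173 in

Q = 17654171161/8123529850 in ≈ 2.173 in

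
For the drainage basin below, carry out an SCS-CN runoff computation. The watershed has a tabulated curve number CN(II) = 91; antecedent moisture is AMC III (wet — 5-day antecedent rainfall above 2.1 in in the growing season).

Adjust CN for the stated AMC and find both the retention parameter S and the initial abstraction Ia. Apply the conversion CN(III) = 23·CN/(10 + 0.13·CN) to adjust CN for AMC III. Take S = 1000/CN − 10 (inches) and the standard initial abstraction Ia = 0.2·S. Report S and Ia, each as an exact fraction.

S = 900/2093 in ≈ 0.430 in; Ia = 180/2093 in ≈ 0.086 in

Wet (AMC III): CN(III) = 23·91/(10 + 0.13·91) = 2093/(2183/100) = 209300/2183 ≈ 95.877
Max retention: S = 1000/(209300/2183) − 10 = 900/2093 in (≈ 0.430 in)
Initial abstraction Ia = S/5 = (900/2093)/5 = 180/2093 ≈ 0.086 in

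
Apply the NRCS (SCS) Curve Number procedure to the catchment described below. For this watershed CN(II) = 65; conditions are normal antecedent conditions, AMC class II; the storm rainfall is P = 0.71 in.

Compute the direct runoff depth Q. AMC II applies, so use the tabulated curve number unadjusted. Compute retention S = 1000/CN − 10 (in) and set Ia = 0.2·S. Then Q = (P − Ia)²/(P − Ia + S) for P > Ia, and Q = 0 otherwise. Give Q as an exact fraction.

AMC II — tabulated CN = 65 applies directly.
S = 1000/65 − 10 = 70/13 in ≈ 5.385 in
Ia = 0.2·(70/13) = 14/13 in ≈ 1.077 in
P = 0.710 ≤ Ia = 1.077 in: entire storm abstracted, Q = 0.

Q = 0 in ≈ 0.000 in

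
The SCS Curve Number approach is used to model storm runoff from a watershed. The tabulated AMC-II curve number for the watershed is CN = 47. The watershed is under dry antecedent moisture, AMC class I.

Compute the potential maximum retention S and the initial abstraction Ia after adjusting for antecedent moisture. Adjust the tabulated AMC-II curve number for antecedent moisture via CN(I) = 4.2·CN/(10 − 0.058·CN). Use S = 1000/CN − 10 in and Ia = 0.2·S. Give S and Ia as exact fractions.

Dry (AMC I): CN(I) = 4.2·47/(10 − 0.058·47) = (987/5)/(3637/500) = 98700/3637 ≈ 27.138
Max retention: S = 1000/(98700/3637) − 10 = 26500/987 in (≈ 26.849 in)
Ia = 0.2S: 0.2·26.849 = 5.370 in (exactly 5300/987)

S = 26500/987 in ≈ 26.849 in; Ia = 5300/987 in ≈ 5.370 in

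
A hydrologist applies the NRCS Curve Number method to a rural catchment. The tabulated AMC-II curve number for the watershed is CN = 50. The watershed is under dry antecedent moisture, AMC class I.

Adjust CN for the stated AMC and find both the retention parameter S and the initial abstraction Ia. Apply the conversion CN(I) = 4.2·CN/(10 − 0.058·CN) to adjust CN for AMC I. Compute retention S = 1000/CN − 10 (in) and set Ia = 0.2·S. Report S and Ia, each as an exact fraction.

S = 500/21 in ≈ 23.810 in; Ia = 100/21 in ≈ 4.762 in

Adjust CN=50 to AMC I: 4.2·50/(10 − 0.058·50) → 210 ÷ (71/10) = 2100/71 ≈ 29.577
Max retention: S = 1000/(2100/71) − 10 = 500/21 in (≈ 23.810 in)
Ia = 0.2S: 0.2·23.810 = 4.762 in (exactly 100/21)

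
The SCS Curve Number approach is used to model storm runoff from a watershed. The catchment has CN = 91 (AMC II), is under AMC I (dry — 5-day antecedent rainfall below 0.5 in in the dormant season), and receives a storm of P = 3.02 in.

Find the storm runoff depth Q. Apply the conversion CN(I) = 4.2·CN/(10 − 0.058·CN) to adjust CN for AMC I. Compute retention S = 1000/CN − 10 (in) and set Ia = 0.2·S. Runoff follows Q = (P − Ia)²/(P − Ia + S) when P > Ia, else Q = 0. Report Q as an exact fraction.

CN(I) from CN(II)=91: (4.2·91)/(10 − 0.058·91) = 63700/787 ≈ 80.940
Max retention: S = 1000/(63700/787) − 10 = 1500/637 in (≈ 2.355 in)
Initial abstraction Ia = S/5 = (1500/637)/5 = 300/637 ≈ 0.471 in
Excess rainfall: 3.020 − 0.471 = 2.549 in; P > Ia so Q > 0
Q: (81187/31850)² ÷ (156187/31850) = 6591328969/4974555950 in (≈ 1.325 in)

Q = 6591328969/4974555950 in ≈ 1.325 in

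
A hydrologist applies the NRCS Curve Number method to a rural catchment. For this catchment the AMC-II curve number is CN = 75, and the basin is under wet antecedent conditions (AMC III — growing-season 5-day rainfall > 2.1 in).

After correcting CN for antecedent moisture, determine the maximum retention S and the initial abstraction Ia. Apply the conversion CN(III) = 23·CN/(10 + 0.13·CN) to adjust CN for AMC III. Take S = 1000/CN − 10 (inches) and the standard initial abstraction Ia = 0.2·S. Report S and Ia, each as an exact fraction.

S = 100/69 in ≈ 1.449 in; Ia = 20/69 in ≈ 0.290 in

CN(III) from CN(II)=75: (23·75)/(10 + 0.13·75) = 6900/79 ≈ 87.342
S = 1000/(6900/79) − 10 = 100/69 in ≈ 1.449 in
Ia = 0.2·(100/69) = 20/69 in ≈ 0.290 in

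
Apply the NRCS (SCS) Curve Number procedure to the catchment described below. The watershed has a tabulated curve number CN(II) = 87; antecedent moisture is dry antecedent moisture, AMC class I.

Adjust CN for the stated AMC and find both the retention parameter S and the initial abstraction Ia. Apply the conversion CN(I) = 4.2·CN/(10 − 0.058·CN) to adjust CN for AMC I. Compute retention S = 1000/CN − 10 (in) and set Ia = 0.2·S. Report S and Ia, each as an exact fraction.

CN(I) from CN(II)=87: (4.2·87)/(10 − 0.058·87) = 182700/2477 ≈ 73.759
Retention S: 1000/CN − 10 with CN=73.759 → S = 6500/1827 ≈ 3.558 in
Initial abstraction Ia = S/5 = (6500/1827)/5 = 1300/1827 ≈ 0.712 in

S = 6500/1827 in ≈ 3.558 in; Ia = 1300/1827 in ≈ 0.712 in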